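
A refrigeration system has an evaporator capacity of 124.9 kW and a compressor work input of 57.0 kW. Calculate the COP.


COP = Q_evap / W
COP = 124.9 / 57.0
COP = 2.191

2.191


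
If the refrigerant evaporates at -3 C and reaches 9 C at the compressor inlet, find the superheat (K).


Superheat = T_suction - T_evap
Superheat = 9 - (-3)
Superheat = 12 K

12


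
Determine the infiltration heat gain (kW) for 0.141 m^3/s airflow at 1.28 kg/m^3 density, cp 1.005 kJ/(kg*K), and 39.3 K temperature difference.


Q = V_dot * rho * cp * dT
Q = 0.141 * 1.28 * 1.005 * 39.3
Q = 7.128 kW

7.128


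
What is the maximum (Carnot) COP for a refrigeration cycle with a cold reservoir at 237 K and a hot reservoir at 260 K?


dT = 260 - 237 = 23 K
COP_carnot = T_cold / dT = 237 / 23
COP_carnot = 10.304

10.304


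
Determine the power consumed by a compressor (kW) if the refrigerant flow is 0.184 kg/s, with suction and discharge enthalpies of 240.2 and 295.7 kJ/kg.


dh = 295.7 - 240.2 = 55.5 kJ/kg
W = m_dot * dh = 0.184 * 55.5 = 10.21 kW

10.21


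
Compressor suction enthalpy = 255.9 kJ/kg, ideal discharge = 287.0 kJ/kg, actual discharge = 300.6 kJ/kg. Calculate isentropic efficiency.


dh_ideal = 287.0 - 255.9 = 31.1 kJ/kg
dh_actual = 300.6 - 255.9 = 44.7 kJ/kg
eta_s = dh_ideal / dh_actual = 31.1 / 44.7
eta_s = 0.6957

0.6957


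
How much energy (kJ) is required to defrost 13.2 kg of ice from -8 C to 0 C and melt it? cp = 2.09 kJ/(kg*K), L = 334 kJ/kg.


Sensible heat = cp * dT = 2.09 * 8 = 16.72 kJ/kg
Total per kg = 16.72 + 334 = 350.72 kJ/kg
Q = m * total = 13.2 * 350.72
Q = 4629.5 kJ

4629.5


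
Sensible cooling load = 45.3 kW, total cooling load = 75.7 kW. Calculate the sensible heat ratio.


SHR = Q_sensible / Q_total
SHR = 45.3 / 75.7
SHR = 0.598

0.598


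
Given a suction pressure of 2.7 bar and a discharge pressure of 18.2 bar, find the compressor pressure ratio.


PR = P_high / P_low
PR = 18.2 / 2.7
PR = 6.741

6.741


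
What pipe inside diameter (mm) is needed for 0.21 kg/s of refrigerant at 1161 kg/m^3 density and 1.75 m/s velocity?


A = m_dot / (rho * v) = 0.21 / (1161 * 1.75) = 0.0001033591731 m^2
d = sqrt(4*A/pi) * 1000
d = 11.5 mm

11.5


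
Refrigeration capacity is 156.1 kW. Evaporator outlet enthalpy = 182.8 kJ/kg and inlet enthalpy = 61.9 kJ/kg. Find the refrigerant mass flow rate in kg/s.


dh = 182.8 - 61.9 = 120.9 kJ/kg
m_dot = Q / dh = 156.1 / 120.9 = 1.2911 kg/s

1.2911


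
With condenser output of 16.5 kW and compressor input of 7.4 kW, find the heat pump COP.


COP_hp = Q_cond / W
COP_hp = 16.5 / 7.4
COP_hp = 2.23

2.23


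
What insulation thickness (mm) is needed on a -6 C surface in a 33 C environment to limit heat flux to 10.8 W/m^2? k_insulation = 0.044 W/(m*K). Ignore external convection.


dT = 33 - (-6) = 39 K
thickness = k * dT / q_max * 1000
thickness = 0.044 * 39 / 10.8 * 1000
thickness = 158.9 mm

158.9


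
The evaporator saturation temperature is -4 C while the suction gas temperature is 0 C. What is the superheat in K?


Superheat = T_suction - T_evap
Superheat = 0 - (-4)
Superheat = 4 K

4


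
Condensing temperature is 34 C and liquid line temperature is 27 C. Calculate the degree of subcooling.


Subcooling = T_cond - T_liquid
Subcooling = 34 - 27
Subcooling = 7 K

7


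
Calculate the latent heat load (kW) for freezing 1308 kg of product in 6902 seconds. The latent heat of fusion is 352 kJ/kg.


Q_lat = m * h_fg / t
Q_lat = 1308 * 352 / 6902
Q_lat = 66.71 kW

66.71


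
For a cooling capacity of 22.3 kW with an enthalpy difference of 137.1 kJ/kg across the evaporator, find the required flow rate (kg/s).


m_dot = Q / dh
m_dot = 22.3 / 137.1
m_dot = 0.1627 kg/s

0.1627


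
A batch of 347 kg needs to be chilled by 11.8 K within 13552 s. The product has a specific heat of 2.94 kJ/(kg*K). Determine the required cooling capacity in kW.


Q = m * cp * dT / t
Q = 347 * 2.94 * 11.8 / 13552
Q = 0.888 kW

0.888


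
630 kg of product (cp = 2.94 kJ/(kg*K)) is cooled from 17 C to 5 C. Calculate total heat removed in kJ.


dT = 17 - (5) = 12 K
Q = m * cp * dT = 630 * 2.94 * 12
Q = 22226 kJ

22226


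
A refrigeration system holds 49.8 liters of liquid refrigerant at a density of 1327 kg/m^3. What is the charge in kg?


Charge = V * rho / 1000
Charge = 49.8 * 1327 / 1000
Charge = 66.08 kg

66.08


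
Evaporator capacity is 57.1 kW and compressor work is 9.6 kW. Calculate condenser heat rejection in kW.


Q_cond = Q_evap + W
Q_cond = 57.1 + 9.6
Q_cond = 66.7 kW

66.7


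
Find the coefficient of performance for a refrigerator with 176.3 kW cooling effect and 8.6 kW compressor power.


COP = Q_evap / W
COP = 176.3 / 8.6
COP = 20.5

20.5


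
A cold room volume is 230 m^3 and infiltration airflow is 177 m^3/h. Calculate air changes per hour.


ACH = flow / volume
ACH = 177 / 230
ACH = 0.77

0.77


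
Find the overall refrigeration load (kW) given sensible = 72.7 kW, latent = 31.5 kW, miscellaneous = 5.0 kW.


Q_total = Q_s + Q_l + Q_misc
Q_total = 72.7 + 31.5 + 5.0
Q_total = 109.2 kW

109.2


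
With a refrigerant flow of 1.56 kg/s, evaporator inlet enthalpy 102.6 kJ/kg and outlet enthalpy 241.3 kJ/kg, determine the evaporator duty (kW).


dh = 241.3 - 102.6 = 138.7 kJ/kg
Q_evap = m_dot * dh = 1.56 * 138.7
Q_evap = 216.37 kW

216.37


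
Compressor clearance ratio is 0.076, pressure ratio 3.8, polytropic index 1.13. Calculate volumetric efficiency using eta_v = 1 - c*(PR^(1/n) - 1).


PR^(1/n) = 3.8^(1/1.13) = 3.25898851
eta_v = 1 - 0.076 * (3.25898851 - 1)
eta_v = 0.8283

0.8283


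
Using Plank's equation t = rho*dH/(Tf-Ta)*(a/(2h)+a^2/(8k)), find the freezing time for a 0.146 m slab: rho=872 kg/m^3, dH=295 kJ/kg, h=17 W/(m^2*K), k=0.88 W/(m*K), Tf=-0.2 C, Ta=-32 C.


dT = -0.2 - (-32) = 31.8 K
term1 = a/(2h) = 0.146/(2*17) = 0.004294117647
term2 = a^2/(8k) = 0.146^2/(8*0.88) = 0.003027840909
t = rho*dH*1000/dT * (term1 + term2)
t = 872*295*1000/31.8 * (0.004294117647 + 0.003027840909)
t = 59230 s

59230


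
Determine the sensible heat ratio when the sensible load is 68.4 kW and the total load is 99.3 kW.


SHR = Q_sensible / Q_total
SHR = 68.4 / 99.3
SHR = 0.689

0.689


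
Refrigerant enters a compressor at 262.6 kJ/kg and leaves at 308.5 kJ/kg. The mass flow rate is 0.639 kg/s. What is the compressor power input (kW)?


dh = 308.5 - 262.6 = 45.9 kJ/kg
W = m_dot * dh = 0.639 * 45.9 = 29.33 kW

29.33


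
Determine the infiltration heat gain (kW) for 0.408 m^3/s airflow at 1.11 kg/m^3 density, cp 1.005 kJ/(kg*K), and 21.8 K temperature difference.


Q = V_dot * rho * cp * dT
Q = 0.408 * 1.11 * 1.005 * 21.8
Q = 9.922 kW

9.922


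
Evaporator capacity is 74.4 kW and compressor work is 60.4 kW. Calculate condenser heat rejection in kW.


Q_cond = Q_evap + W
Q_cond = 74.4 + 60.4
Q_cond = 134.8 kW

134.8


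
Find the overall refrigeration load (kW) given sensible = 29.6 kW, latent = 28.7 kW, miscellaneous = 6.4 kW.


Q_total = Q_s + Q_l + Q_misc
Q_total = 29.6 + 28.7 + 6.4
Q_total = 64.7 kW

64.7


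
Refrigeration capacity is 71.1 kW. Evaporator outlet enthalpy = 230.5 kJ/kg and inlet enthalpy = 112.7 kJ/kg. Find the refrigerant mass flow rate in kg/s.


dh = 230.5 - 112.7 = 117.8 kJ/kg
m_dot = Q / dh = 71.1 / 117.8 = 0.6036 kg/s

0.6036


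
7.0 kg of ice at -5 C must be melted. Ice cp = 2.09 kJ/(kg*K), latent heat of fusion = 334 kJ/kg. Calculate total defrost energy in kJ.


Sensible heat = cp * dT = 2.09 * 5 = 10.45 kJ/kg
Total per kg = 10.45 + 334 = 344.45 kJ/kg
Q = m * total = 7.0 * 344.45
Q = 2411.2 kJ

2411.2


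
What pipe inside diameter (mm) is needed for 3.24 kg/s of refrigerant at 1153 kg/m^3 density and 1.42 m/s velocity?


A = m_dot / (rho * v) = 3.24 / (1153 * 1.42) = 0.001978915994 m^2
d = sqrt(4*A/pi) * 1000
d = 50.2 mm

50.2


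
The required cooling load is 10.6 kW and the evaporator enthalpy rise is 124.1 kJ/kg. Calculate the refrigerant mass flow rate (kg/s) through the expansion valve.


m_dot = Q / dh
m_dot = 10.6 / 124.1
m_dot = 0.0854 kg/s

0.0854


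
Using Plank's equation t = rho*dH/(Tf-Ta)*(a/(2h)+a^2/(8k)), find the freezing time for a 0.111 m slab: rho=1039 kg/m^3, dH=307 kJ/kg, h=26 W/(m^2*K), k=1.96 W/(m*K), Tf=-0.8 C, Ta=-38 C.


dT = -0.8 - (-38) = 37.2 K
term1 = a/(2h) = 0.111/(2*26) = 0.002134615385
term2 = a^2/(8k) = 0.111^2/(8*1.96) = 0.0007857780612
t = rho*dH*1000/dT * (term1 + term2)
t = 1039*307*1000/37.2 * (0.002134615385 + 0.0007857780612)
t = 25041 s

25041


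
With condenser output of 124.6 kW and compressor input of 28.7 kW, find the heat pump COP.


COP_hp = Q_cond / W
COP_hp = 124.6 / 28.7
COP_hp = 4.341

4.341


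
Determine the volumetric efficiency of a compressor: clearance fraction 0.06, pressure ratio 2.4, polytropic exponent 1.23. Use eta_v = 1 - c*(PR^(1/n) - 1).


PR^(1/n) = 2.4^(1/1.23) = 2.03758076
eta_v = 1 - 0.06 * (2.03758076 - 1)
eta_v = 0.9377

0.9377


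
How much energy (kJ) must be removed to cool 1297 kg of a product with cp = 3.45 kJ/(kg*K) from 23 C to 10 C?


dT = 23 - (10) = 13 K
Q = m * cp * dT = 1297 * 3.45 * 13
Q = 58170 kJ

58170


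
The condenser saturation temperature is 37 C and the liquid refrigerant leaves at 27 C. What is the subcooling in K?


Subcooling = T_cond - T_liquid
Subcooling = 37 - 27
Subcooling = 10 K

10


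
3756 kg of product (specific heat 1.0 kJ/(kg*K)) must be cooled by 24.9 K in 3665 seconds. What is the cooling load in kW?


Q = m * cp * dT / t
Q = 3756 * 1.0 * 24.9 / 3665
Q = 25.518 kW

25.518


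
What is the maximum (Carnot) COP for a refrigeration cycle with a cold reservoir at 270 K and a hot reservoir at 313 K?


dT = 313 - 270 = 43 K
COP_carnot = T_cold / dT = 270 / 43
COP_carnot = 6.279

6.279


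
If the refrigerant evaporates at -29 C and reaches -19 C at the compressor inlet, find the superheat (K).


Superheat = T_suction - T_evap
Superheat = -19 - (-29)
Superheat = 10 K

10


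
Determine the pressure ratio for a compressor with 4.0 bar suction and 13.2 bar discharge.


PR = P_high / P_low
PR = 13.2 / 4.0
PR = 3.3

3.3


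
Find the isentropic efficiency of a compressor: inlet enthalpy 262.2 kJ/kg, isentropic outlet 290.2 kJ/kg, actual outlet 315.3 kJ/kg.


dh_ideal = 290.2 - 262.2 = 28.0 kJ/kg
dh_actual = 315.3 - 262.2 = 53.1 kJ/kg
eta_s = dh_ideal / dh_actual = 28.0 / 53.1
eta_s = 0.5273

0.5273


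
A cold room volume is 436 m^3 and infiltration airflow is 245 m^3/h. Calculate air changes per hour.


ACH = flow / volume
ACH = 245 / 436
ACH = 0.562

0.562


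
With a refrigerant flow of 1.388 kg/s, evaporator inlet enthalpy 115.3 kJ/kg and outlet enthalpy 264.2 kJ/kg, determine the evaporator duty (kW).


dh = 264.2 - 115.3 = 148.9 kJ/kg
Q_evap = m_dot * dh = 1.388 * 148.9
Q_evap = 206.67 kW

206.67


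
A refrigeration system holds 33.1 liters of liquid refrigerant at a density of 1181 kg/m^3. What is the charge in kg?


Charge = V * rho / 1000
Charge = 33.1 * 1181 / 1000
Charge = 39.09 kg

39.09


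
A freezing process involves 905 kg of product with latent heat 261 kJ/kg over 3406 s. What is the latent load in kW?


Q_lat = m * h_fg / t
Q_lat = 905 * 261 / 3406
Q_lat = 69.35 kW

69.35


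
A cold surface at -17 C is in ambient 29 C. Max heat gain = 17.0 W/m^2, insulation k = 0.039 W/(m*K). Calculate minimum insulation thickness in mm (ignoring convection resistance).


dT = 29 - (-17) = 46 K
thickness = k * dT / q_max * 1000
thickness = 0.039 * 46 / 17.0 * 1000
thickness = 105.5 mm

105.5


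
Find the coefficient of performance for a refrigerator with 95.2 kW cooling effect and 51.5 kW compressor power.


COP = Q_evap / W
COP = 95.2 / 51.5
COP = 1.849

1.849


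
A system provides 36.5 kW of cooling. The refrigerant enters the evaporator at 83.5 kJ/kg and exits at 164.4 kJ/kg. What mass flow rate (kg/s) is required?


dh = 164.4 - 83.5 = 80.9 kJ/kg
m_dot = Q / dh = 36.5 / 80.9 = 0.4512 kg/s

0.4512


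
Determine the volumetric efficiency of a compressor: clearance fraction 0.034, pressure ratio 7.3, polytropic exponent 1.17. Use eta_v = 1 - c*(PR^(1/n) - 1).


PR^(1/n) = 7.3^(1/1.17) = 5.46868346
eta_v = 1 - 0.034 * (5.46868346 - 1)
eta_v = 0.8481

0.8481


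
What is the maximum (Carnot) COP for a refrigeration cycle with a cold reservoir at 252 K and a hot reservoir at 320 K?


dT = 320 - 252 = 68 K
COP_carnot = T_cold / dT = 252 / 68
COP_carnot = 3.706

3.706


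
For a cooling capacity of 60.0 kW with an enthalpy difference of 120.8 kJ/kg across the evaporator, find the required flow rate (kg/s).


m_dot = Q / dh
m_dot = 60.0 / 120.8
m_dot = 0.4967 kg/s

0.4967


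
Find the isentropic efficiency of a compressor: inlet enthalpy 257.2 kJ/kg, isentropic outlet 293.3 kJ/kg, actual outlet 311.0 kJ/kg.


dh_ideal = 293.3 - 257.2 = 36.1 kJ/kg
dh_actual = 311.0 - 257.2 = 53.8 kJ/kg
eta_s = dh_ideal / dh_actual = 36.1 / 53.8
eta_s = 0.671

0.671


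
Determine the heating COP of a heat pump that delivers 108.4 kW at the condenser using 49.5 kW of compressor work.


COP_hp = Q_cond / W
COP_hp = 108.4 / 49.5
COP_hp = 2.19

2.19


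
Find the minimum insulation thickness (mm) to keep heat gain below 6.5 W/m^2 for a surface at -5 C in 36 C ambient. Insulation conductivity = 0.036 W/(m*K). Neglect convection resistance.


dT = 36 - (-5) = 41 K
thickness = k * dT / q_max * 1000
thickness = 0.036 * 41 / 6.5 * 1000
thickness = 227.1 mm

227.1


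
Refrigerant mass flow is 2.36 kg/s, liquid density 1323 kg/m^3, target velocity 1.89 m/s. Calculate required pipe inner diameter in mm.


A = m_dot / (rho * v) = 2.36 / (1323 * 1.89) = 0.0009438225614 m^2
d = sqrt(4*A/pi) * 1000
d = 34.7 mm

34.7


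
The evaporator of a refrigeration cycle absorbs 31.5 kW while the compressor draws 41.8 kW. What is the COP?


COP = Q_evap / W
COP = 31.5 / 41.8
COP = 0.754

0.754


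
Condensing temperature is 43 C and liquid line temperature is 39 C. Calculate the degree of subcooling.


Subcooling = T_cond - T_liquid
Subcooling = 43 - 39
Subcooling = 4 K

4


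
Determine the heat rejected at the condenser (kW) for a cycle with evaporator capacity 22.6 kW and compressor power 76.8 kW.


Q_cond = Q_evap + W
Q_cond = 22.6 + 76.8
Q_cond = 99.4 kW

99.4


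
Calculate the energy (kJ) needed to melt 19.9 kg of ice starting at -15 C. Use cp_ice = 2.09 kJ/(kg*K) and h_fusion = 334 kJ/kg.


Sensible heat = cp * dT = 2.09 * 15 = 31.35 kJ/kg
Total per kg = 31.35 + 334 = 365.35 kJ/kg
Q = m * total = 19.9 * 365.35
Q = 7270.5 kJ

7270.5


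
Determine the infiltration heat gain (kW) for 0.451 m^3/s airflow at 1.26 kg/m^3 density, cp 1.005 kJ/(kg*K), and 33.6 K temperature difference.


Q = V_dot * rho * cp * dT
Q = 0.451 * 1.26 * 1.005 * 33.6
Q = 19.189 kW

19.189


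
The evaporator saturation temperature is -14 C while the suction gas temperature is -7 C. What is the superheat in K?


Superheat = T_suction - T_evap
Superheat = -7 - (-14)
Superheat = 7 K

7


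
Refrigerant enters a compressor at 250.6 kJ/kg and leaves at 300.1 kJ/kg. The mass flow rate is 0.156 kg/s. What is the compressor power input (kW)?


dh = 300.1 - 250.6 = 49.5 kJ/kg
W = m_dot * dh = 0.156 * 49.5 = 7.72 kW

7.72


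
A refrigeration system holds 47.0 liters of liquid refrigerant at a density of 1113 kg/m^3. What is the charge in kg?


Charge = V * rho / 1000
Charge = 47.0 * 1113 / 1000
Charge = 52.31 kg

52.31


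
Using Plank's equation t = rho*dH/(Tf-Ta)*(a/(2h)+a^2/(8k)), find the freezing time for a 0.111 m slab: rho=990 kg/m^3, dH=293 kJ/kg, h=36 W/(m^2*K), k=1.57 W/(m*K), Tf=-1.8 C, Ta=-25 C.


dT = -1.8 - (-25) = 23.2 K
term1 = a/(2h) = 0.111/(2*36) = 0.001541666667
term2 = a^2/(8k) = 0.111^2/(8*1.57) = 0.0009809713376
t = rho*dH*1000/dT * (term1 + term2)
t = 990*293*1000/23.2 * (0.001541666667 + 0.0009809713376)
t = 31541 s

31541


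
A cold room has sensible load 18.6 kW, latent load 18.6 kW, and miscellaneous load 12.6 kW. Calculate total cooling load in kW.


Q_total = Q_s + Q_l + Q_misc
Q_total = 18.6 + 18.6 + 12.6
Q_total = 49.8 kW

49.8


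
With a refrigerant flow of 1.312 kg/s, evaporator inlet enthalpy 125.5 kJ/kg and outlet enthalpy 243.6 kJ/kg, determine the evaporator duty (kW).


dh = 243.6 - 125.5 = 118.1 kJ/kg
Q_evap = m_dot * dh = 1.312 * 118.1
Q_evap = 154.95 kW

154.95


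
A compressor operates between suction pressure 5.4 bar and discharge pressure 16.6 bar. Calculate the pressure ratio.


PR = P_high / P_low
PR = 16.6 / 5.4
PR = 3.074

3.074


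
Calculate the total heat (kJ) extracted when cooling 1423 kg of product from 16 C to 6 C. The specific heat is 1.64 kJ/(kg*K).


dT = 16 - (6) = 10 K
Q = m * cp * dT = 1423 * 1.64 * 10
Q = 23337 kJ

23337


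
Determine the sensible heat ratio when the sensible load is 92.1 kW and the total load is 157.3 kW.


SHR = Q_sensible / Q_total
SHR = 92.1 / 157.3
SHR = 0.586

0.586


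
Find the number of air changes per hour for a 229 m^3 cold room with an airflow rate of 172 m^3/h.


ACH = flow / volume
ACH = 172 / 229
ACH = 0.751

0.751


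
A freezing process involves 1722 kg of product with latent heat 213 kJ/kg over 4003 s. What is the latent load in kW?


Q_lat = m * h_fg / t
Q_lat = 1722 * 213 / 4003
Q_lat = 91.63 kW

91.63


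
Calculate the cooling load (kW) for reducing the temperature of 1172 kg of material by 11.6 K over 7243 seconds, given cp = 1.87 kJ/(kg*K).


Q = m * cp * dT / t
Q = 1172 * 1.87 * 11.6 / 7243
Q = 3.51 kW

3.51


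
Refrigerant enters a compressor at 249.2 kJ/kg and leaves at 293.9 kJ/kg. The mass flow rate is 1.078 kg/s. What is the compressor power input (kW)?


dh = 293.9 - 249.2 = 44.7 kJ/kg
W = m_dot * dh = 1.078 * 44.7 = 48.19 kW

48.19


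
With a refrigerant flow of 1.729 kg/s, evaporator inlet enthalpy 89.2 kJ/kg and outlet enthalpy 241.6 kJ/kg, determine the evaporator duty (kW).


dh = 241.6 - 89.2 = 152.4 kJ/kg
Q_evap = m_dot * dh = 1.729 * 152.4
Q_evap = 263.5 kW

263.5


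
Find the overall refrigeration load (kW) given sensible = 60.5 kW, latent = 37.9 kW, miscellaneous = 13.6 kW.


Q_total = Q_s + Q_l + Q_misc
Q_total = 60.5 + 37.9 + 13.6
Q_total = 112.0 kW

112.0


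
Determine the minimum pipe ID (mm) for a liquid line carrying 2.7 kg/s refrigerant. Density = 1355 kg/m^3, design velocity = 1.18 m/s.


A = m_dot / (rho * v) = 2.7 / (1355 * 1.18) = 0.001688660954 m^2
d = sqrt(4*A/pi) * 1000
d = 46.4 mm

46.4


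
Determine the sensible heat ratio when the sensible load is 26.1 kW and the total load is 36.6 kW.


SHR = Q_sensible / Q_total
SHR = 26.1 / 36.6
SHR = 0.713

0.713


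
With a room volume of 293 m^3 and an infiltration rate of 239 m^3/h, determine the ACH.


ACH = flow / volume
ACH = 239 / 293
ACH = 0.816

0.816


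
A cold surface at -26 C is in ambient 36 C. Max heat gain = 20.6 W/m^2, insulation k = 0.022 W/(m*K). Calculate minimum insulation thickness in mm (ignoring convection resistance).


dT = 36 - (-26) = 62 K
thickness = k * dT / q_max * 1000
thickness = 0.022 * 62 / 20.6 * 1000
thickness = 66.2 mm

66.2


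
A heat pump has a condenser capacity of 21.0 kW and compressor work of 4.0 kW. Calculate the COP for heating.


COP_hp = Q_cond / W
COP_hp = 21.0 / 4.0
COP_hp = 5.25

5.25


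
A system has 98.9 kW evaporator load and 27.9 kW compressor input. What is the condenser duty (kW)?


Q_cond = Q_evap + W
Q_cond = 98.9 + 27.9
Q_cond = 126.8 kW

126.8


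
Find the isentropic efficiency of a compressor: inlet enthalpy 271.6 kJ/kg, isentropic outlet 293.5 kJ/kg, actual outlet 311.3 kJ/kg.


dh_ideal = 293.5 - 271.6 = 21.9 kJ/kg
dh_actual = 311.3 - 271.6 = 39.7 kJ/kg
eta_s = dh_ideal / dh_actual = 21.9 / 39.7
eta_s = 0.5516

0.5516


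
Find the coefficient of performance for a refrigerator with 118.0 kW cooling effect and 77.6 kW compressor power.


COP = Q_evap / W
COP = 118.0 / 77.6
COP = 1.521

1.521


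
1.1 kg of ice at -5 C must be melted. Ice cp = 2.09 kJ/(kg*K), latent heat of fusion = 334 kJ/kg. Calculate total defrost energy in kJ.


Sensible heat = cp * dT = 2.09 * 5 = 10.45 kJ/kg
Total per kg = 10.45 + 334 = 344.45 kJ/kg
Q = m * total = 1.1 * 344.45
Q = 378.9 kJ

378.9


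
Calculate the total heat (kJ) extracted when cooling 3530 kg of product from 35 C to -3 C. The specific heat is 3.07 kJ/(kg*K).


dT = 35 - (-3) = 38 K
Q = m * cp * dT = 3530 * 3.07 * 38
Q = 411810 kJ

411810


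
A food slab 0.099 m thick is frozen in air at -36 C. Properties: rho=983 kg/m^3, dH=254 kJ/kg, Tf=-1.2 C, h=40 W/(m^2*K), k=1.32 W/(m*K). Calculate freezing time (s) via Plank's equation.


dT = -1.2 - (-36) = 34.8 K
term1 = a/(2h) = 0.099/(2*40) = 0.0012375
term2 = a^2/(8k) = 0.099^2/(8*1.32) = 0.000928125
t = rho*dH*1000/dT * (term1 + term2)
t = 983*254*1000/34.8 * (0.0012375 + 0.000928125)
t = 15538 s

15538


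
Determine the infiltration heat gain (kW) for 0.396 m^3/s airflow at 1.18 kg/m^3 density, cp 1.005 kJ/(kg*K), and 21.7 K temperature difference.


Q = V_dot * rho * cp * dT
Q = 0.396 * 1.18 * 1.005 * 21.7
Q = 10.191 kW

10.191


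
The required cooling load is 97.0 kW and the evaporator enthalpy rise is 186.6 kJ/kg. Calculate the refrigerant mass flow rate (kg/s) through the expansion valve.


m_dot = Q / dh
m_dot = 97.0 / 186.6
m_dot = 0.5198 kg/s

0.5198


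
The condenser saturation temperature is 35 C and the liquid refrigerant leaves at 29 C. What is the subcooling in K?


Subcooling = T_cond - T_liquid
Subcooling = 35 - 29
Subcooling = 6 K

6


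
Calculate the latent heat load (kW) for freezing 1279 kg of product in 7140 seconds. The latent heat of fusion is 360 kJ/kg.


Q_lat = m * h_fg / t
Q_lat = 1279 * 360 / 7140
Q_lat = 64.49 kW

64.49


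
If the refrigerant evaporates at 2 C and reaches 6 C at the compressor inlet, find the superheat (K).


Superheat = T_suction - T_evap
Superheat = 6 - (2)
Superheat = 4 K

4


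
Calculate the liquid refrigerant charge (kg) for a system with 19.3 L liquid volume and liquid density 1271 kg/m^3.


Charge = V * rho / 1000
Charge = 19.3 * 1271 / 1000
Charge = 24.53 kg

24.53


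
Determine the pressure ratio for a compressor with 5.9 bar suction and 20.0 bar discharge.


PR = P_high / P_low
PR = 20.0 / 5.9
PR = 3.39

3.39


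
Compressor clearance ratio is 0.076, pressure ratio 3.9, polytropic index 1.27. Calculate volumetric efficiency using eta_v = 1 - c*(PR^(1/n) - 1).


PR^(1/n) = 3.9^(1/1.27) = 2.92015028
eta_v = 1 - 0.076 * (2.92015028 - 1)
eta_v = 0.8541

0.8541


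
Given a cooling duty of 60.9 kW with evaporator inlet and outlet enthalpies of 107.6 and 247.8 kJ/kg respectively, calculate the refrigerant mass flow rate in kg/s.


dh = 247.8 - 107.6 = 140.2 kJ/kg
m_dot = Q / dh = 60.9 / 140.2 = 0.4344 kg/s

0.4344


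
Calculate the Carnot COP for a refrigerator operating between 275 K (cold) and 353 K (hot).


dT = 353 - 275 = 78 K
COP_carnot = T_cold / dT = 275 / 78
COP_carnot = 3.526

3.526


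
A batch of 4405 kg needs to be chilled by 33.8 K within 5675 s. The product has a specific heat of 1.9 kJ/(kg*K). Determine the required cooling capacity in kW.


Q = m * cp * dT / t
Q = 4405 * 1.9 * 33.8 / 5675
Q = 49.848 kW

49.848


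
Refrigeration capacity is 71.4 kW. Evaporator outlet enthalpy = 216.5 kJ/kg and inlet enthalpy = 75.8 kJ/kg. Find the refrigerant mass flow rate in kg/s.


dh = 216.5 - 75.8 = 140.7 kJ/kg
m_dot = Q / dh = 71.4 / 140.7 = 0.5075 kg/s

0.5075


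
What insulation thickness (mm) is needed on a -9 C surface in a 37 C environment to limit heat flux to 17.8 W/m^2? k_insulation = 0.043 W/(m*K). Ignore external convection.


dT = 37 - (-9) = 46 K
thickness = k * dT / q_max * 1000
thickness = 0.043 * 46 / 17.8 * 1000
thickness = 111.1 mm

111.1


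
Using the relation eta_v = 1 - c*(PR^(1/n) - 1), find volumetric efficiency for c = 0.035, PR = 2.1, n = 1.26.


PR^(1/n) = 2.1^(1/1.26) = 1.80189549
eta_v = 1 - 0.035 * (1.80189549 - 1)
eta_v = 0.9719

0.9719


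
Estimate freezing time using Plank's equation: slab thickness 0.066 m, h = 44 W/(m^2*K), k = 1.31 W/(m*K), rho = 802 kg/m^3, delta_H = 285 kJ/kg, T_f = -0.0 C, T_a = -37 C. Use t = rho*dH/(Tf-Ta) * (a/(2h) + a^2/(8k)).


dT = -0.0 - (-37) = 37.0 K
term1 = a/(2h) = 0.066/(2*44) = 0.00075
term2 = a^2/(8k) = 0.066^2/(8*1.31) = 0.000415648855
t = rho*dH*1000/dT * (term1 + term2)
t = 802*285*1000/37.0 * (0.00075 + 0.000415648855)
t = 7201 s

7201


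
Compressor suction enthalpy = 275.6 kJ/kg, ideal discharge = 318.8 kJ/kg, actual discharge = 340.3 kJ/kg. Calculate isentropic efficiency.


dh_ideal = 318.8 - 275.6 = 43.2 kJ/kg
dh_actual = 340.3 - 275.6 = 64.7 kJ/kg
eta_s = dh_ideal / dh_actual = 43.2 / 64.7
eta_s = 0.6677

0.6677


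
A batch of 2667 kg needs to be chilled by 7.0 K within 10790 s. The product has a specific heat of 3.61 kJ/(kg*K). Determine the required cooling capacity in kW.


Q = m * cp * dT / t
Q = 2667 * 3.61 * 7.0 / 10790
Q = 6.246 kW

6.246


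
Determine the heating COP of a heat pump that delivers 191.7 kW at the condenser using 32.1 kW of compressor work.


COP_hp = Q_cond / W
COP_hp = 191.7 / 32.1
COP_hp = 5.972

5.972


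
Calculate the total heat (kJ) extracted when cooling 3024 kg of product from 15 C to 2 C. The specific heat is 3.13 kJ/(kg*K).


dT = 15 - (2) = 13 K
Q = m * cp * dT = 3024 * 3.13 * 13
Q = 123047 kJ

123047


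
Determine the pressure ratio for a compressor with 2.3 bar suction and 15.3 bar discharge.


PR = P_high / P_low
PR = 15.3 / 2.3
PR = 6.652

6.652


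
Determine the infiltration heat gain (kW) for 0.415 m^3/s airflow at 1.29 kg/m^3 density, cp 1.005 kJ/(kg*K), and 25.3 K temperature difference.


Q = V_dot * rho * cp * dT
Q = 0.415 * 1.29 * 1.005 * 25.3
Q = 13.612 kW

13.612


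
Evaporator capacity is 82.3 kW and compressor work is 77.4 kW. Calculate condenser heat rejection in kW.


Q_cond = Q_evap + W
Q_cond = 82.3 + 77.4
Q_cond = 159.7 kW

159.7


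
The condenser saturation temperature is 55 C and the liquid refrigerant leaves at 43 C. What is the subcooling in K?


Subcooling = T_cond - T_liquid
Subcooling = 55 - 43
Subcooling = 12 K

12


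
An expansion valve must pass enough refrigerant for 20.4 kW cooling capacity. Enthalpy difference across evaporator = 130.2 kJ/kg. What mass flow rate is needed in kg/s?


m_dot = Q / dh
m_dot = 20.4 / 130.2
m_dot = 0.1567 kg/s

0.1567


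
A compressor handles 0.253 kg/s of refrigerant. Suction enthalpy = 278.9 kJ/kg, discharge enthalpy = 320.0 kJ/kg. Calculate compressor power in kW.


dh = 320.0 - 278.9 = 41.1 kJ/kg
W = m_dot * dh = 0.253 * 41.1 = 10.4 kW

10.4


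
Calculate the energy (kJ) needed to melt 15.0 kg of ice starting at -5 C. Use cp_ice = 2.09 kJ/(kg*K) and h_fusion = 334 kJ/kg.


Sensible heat = cp * dT = 2.09 * 5 = 10.45 kJ/kg
Total per kg = 10.45 + 334 = 344.45 kJ/kg
Q = m * total = 15.0 * 344.45
Q = 5166.8 kJ

5166.8


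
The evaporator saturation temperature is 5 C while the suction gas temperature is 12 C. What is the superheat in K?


Superheat = T_suction - T_evap
Superheat = 12 - (5)
Superheat = 7 K

7


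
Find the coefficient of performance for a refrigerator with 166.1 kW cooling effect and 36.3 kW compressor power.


COP = Q_evap / W
COP = 166.1 / 36.3
COP = 4.576

4.576


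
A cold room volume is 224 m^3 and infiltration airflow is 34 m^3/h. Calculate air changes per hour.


ACH = flow / volume
ACH = 34 / 224
ACH = 0.152

0.152


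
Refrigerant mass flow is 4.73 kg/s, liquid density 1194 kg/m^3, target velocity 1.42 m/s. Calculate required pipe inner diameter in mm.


A = m_dot / (rho * v) = 4.73 / (1194 * 1.42) = 0.002789770448 m^2
d = sqrt(4*A/pi) * 1000
d = 59.6 mm

59.6


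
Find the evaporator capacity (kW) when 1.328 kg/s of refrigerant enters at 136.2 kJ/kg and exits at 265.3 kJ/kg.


dh = 265.3 - 136.2 = 129.1 kJ/kg
Q_evap = m_dot * dh = 1.328 * 129.1
Q_evap = 171.44 kW

171.44


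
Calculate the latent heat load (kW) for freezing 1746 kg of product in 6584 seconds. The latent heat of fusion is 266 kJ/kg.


Q_lat = m * h_fg / t
Q_lat = 1746 * 266 / 6584
Q_lat = 70.54 kW

70.54


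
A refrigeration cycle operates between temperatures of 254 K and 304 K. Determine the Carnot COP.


dT = 304 - 254 = 50 K
COP_carnot = T_cold / dT = 254 / 50
COP_carnot = 5.08

5.08


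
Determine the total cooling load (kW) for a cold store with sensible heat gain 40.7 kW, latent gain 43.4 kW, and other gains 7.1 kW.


Q_total = Q_s + Q_l + Q_misc
Q_total = 40.7 + 43.4 + 7.1
Q_total = 91.2 kW

91.2


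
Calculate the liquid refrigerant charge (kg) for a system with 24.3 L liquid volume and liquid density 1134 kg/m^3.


Charge = V * rho / 1000
Charge = 24.3 * 1134 / 1000
Charge = 27.56 kg

27.56


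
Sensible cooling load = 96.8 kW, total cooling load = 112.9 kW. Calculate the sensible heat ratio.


SHR = Q_sensible / Q_total
SHR = 96.8 / 112.9
SHR = 0.857

0.857


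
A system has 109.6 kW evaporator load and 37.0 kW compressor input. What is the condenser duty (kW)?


Q_cond = Q_evap + W
Q_cond = 109.6 + 37.0
Q_cond = 146.6 kW

146.6


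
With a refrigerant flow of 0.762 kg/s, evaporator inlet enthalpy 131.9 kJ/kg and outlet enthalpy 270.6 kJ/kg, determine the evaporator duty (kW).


dh = 270.6 - 131.9 = 138.7 kJ/kg
Q_evap = m_dot * dh = 0.762 * 138.7
Q_evap = 105.69 kW

105.69


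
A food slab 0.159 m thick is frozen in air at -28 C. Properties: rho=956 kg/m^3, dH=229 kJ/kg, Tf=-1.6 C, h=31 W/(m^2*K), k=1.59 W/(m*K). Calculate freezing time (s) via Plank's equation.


dT = -1.6 - (-28) = 26.4 K
term1 = a/(2h) = 0.159/(2*31) = 0.002564516129
term2 = a^2/(8k) = 0.159^2/(8*1.59) = 0.0019875
t = rho*dH*1000/dT * (term1 + term2)
t = 956*229*1000/26.4 * (0.002564516129 + 0.0019875)
t = 37748 s

37748


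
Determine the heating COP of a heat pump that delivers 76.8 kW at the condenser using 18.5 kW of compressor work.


COP_hp = Q_cond / W
COP_hp = 76.8 / 18.5
COP_hp = 4.151

4.151


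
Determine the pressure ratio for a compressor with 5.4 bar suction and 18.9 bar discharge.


PR = P_high / P_low
PR = 18.9 / 5.4
PR = 3.5

3.5


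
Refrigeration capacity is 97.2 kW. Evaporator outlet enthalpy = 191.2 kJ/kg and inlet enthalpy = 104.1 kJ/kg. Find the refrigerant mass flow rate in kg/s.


dh = 191.2 - 104.1 = 87.1 kJ/kg
m_dot = Q / dh = 97.2 / 87.1 = 1.116 kg/s

1.116


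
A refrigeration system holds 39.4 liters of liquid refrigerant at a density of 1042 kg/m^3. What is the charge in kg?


Charge = V * rho / 1000
Charge = 39.4 * 1042 / 1000
Charge = 41.05 kg

41.05


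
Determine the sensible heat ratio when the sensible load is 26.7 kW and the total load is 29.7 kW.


SHR = Q_sensible / Q_total
SHR = 26.7 / 29.7
SHR = 0.899

0.899


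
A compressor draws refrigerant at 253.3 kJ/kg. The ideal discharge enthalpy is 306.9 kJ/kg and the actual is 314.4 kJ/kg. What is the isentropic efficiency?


dh_ideal = 306.9 - 253.3 = 53.6 kJ/kg
dh_actual = 314.4 - 253.3 = 61.1 kJ/kg
eta_s = dh_ideal / dh_actual = 53.6 / 61.1
eta_s = 0.8773

0.8773


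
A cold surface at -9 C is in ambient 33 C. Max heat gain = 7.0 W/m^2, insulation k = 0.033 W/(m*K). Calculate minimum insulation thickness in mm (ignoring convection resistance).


dT = 33 - (-9) = 42 K
thickness = k * dT / q_max * 1000
thickness = 0.033 * 42 / 7.0 * 1000
thickness = 198.0 mm

198.0


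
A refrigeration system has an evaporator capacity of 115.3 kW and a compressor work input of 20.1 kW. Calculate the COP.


COP = Q_evap / W
COP = 115.3 / 20.1
COP = 5.736

5.736


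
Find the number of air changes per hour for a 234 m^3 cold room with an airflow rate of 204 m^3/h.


ACH = flow / volume
ACH = 204 / 234
ACH = 0.872

0.872


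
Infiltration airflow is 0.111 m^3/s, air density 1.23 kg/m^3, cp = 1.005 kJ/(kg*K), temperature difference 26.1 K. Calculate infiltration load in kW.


Q = V_dot * rho * cp * dT
Q = 0.111 * 1.23 * 1.005 * 26.1
Q = 3.581 kW

3.581


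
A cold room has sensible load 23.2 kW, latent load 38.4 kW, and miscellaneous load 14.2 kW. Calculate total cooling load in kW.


Q_total = Q_s + Q_l + Q_misc
Q_total = 23.2 + 38.4 + 14.2
Q_total = 75.8 kW

75.8


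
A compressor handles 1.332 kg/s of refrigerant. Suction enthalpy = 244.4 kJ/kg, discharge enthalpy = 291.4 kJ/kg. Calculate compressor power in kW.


dh = 291.4 - 244.4 = 47.0 kJ/kg
W = m_dot * dh = 1.332 * 47.0 = 62.6 kW

62.6


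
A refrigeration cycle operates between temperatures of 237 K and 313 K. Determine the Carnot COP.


dT = 313 - 237 = 76 K
COP_carnot = T_cold / dT = 237 / 76
COP_carnot = 3.118

3.118


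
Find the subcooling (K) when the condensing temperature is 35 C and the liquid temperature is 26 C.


Subcooling = T_cond - T_liquid
Subcooling = 35 - 26
Subcooling = 9 K

9


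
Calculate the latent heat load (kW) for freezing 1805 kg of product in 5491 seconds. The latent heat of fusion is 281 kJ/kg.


Q_lat = m * h_fg / t
Q_lat = 1805 * 281 / 5491
Q_lat = 92.37 kW

92.37


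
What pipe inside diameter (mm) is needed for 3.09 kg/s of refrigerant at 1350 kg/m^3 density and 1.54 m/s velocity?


A = m_dot / (rho * v) = 3.09 / (1350 * 1.54) = 0.001486291486 m^2
d = sqrt(4*A/pi) * 1000
d = 43.5 mm

43.5


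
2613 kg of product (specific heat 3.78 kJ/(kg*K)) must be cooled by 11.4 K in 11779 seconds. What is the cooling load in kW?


Q = m * cp * dT / t
Q = 2613 * 3.78 * 11.4 / 11779
Q = 9.559 kW

9.559


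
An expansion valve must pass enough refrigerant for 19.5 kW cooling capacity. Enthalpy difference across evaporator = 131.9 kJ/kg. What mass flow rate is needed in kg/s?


m_dot = Q / dh
m_dot = 19.5 / 131.9
m_dot = 0.1478 kg/s

0.1478


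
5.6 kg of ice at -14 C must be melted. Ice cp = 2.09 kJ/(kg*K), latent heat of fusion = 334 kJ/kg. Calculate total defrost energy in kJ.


Sensible heat = cp * dT = 2.09 * 14 = 29.26 kJ/kg
Total per kg = 29.26 + 334 = 363.26 kJ/kg
Q = m * total = 5.6 * 363.26
Q = 2034.3 kJ

2034.3


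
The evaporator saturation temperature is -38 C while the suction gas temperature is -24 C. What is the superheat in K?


Superheat = T_suction - T_evap
Superheat = -24 - (-38)
Superheat = 14 K

14


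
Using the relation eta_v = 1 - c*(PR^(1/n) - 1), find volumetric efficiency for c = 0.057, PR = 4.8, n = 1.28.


PR^(1/n) = 4.8^(1/1.28) = 3.40580451
eta_v = 1 - 0.057 * (3.40580451 - 1)
eta_v = 0.8629

0.8629


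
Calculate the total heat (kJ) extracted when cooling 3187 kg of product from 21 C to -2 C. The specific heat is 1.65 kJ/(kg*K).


dT = 21 - (-2) = 23 K
Q = m * cp * dT = 3187 * 1.65 * 23
Q = 120947 kJ

120947


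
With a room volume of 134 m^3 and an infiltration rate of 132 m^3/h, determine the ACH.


ACH = flow / volume
ACH = 132 / 134
ACH = 0.985

0.985


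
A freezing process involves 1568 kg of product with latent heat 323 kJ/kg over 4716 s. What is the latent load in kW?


Q_lat = m * h_fg / t
Q_lat = 1568 * 323 / 4716
Q_lat = 107.39 kW

107.39


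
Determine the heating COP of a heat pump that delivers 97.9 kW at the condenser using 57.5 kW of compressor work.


COP_hp = Q_cond / W
COP_hp = 97.9 / 57.5
COP_hp = 1.703

1.703


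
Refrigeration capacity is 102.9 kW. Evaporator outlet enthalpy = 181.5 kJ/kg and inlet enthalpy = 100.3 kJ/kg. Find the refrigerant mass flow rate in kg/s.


dh = 181.5 - 100.3 = 81.2 kJ/kg
m_dot = Q / dh = 102.9 / 81.2 = 1.2672 kg/s

1.2672


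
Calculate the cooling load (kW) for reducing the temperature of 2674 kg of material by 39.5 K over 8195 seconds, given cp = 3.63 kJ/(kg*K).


Q = m * cp * dT / t
Q = 2674 * 3.63 * 39.5 / 8195
Q = 46.786 kW

46.786


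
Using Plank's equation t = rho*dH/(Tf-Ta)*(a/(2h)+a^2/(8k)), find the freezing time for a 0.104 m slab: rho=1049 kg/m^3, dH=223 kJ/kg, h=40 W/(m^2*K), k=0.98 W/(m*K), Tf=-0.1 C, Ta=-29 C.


dT = -0.1 - (-29) = 28.9 K
term1 = a/(2h) = 0.104/(2*40) = 0.0013
term2 = a^2/(8k) = 0.104^2/(8*0.98) = 0.001379591837
t = rho*dH*1000/dT * (term1 + term2)
t = 1049*223*1000/28.9 * (0.0013 + 0.001379591837)
t = 21690 s

21690


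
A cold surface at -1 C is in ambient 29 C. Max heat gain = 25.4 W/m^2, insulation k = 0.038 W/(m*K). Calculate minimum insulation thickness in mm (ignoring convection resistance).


dT = 29 - (-1) = 30 K
thickness = k * dT / q_max * 1000
thickness = 0.038 * 30 / 25.4 * 1000
thickness = 44.9 mm

44.9


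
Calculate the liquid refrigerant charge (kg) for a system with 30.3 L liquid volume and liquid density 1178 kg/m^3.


Charge = V * rho / 1000
Charge = 30.3 * 1178 / 1000
Charge = 35.69 kg

35.69


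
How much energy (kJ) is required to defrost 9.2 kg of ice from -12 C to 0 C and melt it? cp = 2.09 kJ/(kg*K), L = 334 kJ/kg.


Sensible heat = cp * dT = 2.09 * 12 = 25.08 kJ/kg
Total per kg = 25.08 + 334 = 359.08 kJ/kg
Q = m * total = 9.2 * 359.08
Q = 3303.5 kJ

3303.5


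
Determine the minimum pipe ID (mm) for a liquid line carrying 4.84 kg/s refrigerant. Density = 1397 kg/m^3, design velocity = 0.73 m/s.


A = m_dot / (rho * v) = 4.84 / (1397 * 0.73) = 0.004745982095 m^2
d = sqrt(4*A/pi) * 1000
d = 77.7 mm

77.7


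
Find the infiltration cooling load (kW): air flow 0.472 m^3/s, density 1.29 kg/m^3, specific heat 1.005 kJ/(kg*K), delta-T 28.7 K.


Q = V_dot * rho * cp * dT
Q = 0.472 * 1.29 * 1.005 * 28.7
Q = 17.562 kW

17.562


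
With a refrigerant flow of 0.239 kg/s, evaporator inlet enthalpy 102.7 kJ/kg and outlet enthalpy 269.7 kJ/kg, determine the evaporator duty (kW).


dh = 269.7 - 102.7 = 167.0 kJ/kg
Q_evap = m_dot * dh = 0.239 * 167.0
Q_evap = 39.91 kW

39.91


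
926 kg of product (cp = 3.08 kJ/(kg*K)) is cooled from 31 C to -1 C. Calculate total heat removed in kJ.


dT = 31 - (-1) = 32 K
Q = m * cp * dT = 926 * 3.08 * 32
Q = 91267 kJ

91267


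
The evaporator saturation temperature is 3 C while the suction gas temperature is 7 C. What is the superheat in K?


Superheat = T_suction - T_evap
Superheat = 7 - (3)
Superheat = 4 K

4


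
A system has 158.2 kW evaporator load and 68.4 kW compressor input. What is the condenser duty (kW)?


Q_cond = Q_evap + W
Q_cond = 158.2 + 68.4
Q_cond = 226.6 kW

226.6


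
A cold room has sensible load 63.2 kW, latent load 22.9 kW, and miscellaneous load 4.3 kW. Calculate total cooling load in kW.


Q_total = Q_s + Q_l + Q_misc
Q_total = 63.2 + 22.9 + 4.3
Q_total = 90.4 kW

90.4


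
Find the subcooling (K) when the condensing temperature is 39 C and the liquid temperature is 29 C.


Subcooling = T_cond - T_liquid
Subcooling = 39 - 29
Subcooling = 10 K

10


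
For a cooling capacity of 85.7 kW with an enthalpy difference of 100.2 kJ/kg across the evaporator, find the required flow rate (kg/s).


m_dot = Q / dh
m_dot = 85.7 / 100.2
m_dot = 0.8553 kg/s

0.8553


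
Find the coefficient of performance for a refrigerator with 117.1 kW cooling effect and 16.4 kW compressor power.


COP = Q_evap / W
COP = 117.1 / 16.4
COP = 7.14

7.14


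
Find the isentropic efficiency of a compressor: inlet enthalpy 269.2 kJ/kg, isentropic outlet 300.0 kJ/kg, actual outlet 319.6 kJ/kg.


dh_ideal = 300.0 - 269.2 = 30.8 kJ/kg
dh_actual = 319.6 - 269.2 = 50.4 kJ/kg
eta_s = dh_ideal / dh_actual = 30.8 / 50.4
eta_s = 0.6111

0.6111


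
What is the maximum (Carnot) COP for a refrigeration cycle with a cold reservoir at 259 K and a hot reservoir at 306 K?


dT = 306 - 259 = 47 K
COP_carnot = T_cold / dT = 259 / 47
COP_carnot = 5.511

5.511
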